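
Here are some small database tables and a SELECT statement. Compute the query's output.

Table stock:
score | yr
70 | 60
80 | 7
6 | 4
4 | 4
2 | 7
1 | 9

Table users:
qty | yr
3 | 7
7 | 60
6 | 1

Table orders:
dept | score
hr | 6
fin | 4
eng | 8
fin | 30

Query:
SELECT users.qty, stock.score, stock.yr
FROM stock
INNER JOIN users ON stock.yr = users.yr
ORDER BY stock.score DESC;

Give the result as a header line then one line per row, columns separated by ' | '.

== RESULT ==
users.qty | stock.score | stock.yr
3 | 80 | 7
7 | 70 | 60
3 | 2 | 7

Derivation:
After JOIN users (3 rows):
stock.score | stock.yr | users.qty | users.yr
70 | 60 | 7 | 60
80 | 7 | 3 | 7
2 | 7 | 3 | 7
After SELECT (3 rows):
users.qty | stock.score | stock.yr
7 | 70 | 60
3 | 80 | 7
3 | 2 | 7
After ORDER BY (3 rows):
users.qty | stock.score | stock.yr
3 | 80 | 7
7 | 70 | 60
3 | 2 | 7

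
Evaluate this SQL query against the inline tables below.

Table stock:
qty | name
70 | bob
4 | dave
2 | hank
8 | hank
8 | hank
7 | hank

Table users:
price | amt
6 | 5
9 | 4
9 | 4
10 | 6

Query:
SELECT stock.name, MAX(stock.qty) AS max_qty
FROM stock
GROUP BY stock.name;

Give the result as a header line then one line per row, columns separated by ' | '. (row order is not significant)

== RESULT ==
stock.name | max_qty
bob | 70
dave | 4
hank | 8

Derivation:
After GROUP BY (3 rows):
stock.name | max_qty
bob | 70
dave | 4
hank | 8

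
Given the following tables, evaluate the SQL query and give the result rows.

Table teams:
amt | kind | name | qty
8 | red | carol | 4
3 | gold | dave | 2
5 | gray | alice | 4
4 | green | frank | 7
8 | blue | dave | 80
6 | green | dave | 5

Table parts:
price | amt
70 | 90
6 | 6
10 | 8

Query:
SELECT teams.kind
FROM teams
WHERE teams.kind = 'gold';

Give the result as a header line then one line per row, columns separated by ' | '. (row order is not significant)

== RESULT ==
teams.kind
gold

Derivation:
After WHERE (1 rows):
teams.amt | teams.kind | teams.name | teams.qty
3 | gold | dave | 2
After SELECT (1 rows):
teams.kind
gold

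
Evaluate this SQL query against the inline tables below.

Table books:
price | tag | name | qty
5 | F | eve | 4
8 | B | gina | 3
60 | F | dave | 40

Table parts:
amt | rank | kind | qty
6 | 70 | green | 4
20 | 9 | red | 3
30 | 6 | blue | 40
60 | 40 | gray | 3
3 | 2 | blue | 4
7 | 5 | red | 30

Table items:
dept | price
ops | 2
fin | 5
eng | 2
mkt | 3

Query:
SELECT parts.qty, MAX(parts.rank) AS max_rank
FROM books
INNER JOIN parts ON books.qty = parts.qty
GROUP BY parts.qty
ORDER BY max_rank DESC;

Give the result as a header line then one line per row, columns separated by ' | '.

After JOIN parts (5 rows):
books.price | books.tag | books.name | books.qty | parts.amt | parts.rank | parts.kind | parts.qty
5 | F | eve | 4 | 6 | 70 | green | 4
5 | F | eve | 4 | 3 | 2 | blue | 4
8 | B | gina | 3 | 20 | 9 | red | 3
8 | B | gina | 3 | 60 | 40 | gray | 3
60 | F | dave | 40 | 30 | 6 | blue | 40
After GROUP BY (3 rows):
parts.qty | max_rank
4 | 70
3 | 40
40 | 6
After ORDER BY (3 rows):
parts.qty | max_rank
4 | 70
3 | 40
40 | 6

== RESULT ==
parts.qty | max_rank
4 | 70
3 | 40
40 | 6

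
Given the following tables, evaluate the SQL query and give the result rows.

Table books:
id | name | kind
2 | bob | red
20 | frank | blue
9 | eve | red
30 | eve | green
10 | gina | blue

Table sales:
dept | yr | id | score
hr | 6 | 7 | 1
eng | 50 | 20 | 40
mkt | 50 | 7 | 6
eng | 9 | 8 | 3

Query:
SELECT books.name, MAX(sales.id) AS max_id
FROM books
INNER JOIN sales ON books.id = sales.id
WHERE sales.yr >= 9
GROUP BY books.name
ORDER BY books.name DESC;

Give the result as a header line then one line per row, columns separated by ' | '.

== RESULT ==
books.name | max_id
frank | 20

Derivation:
After JOIN sales (1 rows):
books.id | books.name | books.kind | sales.dept | sales.yr | sales.id | sales.score
20 | frank | blue | eng | 50 | 20 | 40
After WHERE (1 rows):
books.id | books.name | books.kind | sales.dept | sales.yr | sales.id | sales.score
20 | frank | blue | eng | 50 | 20 | 40
After GROUP BY (1 rows):
books.name | max_id
frank | 20
After ORDER BY (1 rows):
books.name | max_id
frank | 20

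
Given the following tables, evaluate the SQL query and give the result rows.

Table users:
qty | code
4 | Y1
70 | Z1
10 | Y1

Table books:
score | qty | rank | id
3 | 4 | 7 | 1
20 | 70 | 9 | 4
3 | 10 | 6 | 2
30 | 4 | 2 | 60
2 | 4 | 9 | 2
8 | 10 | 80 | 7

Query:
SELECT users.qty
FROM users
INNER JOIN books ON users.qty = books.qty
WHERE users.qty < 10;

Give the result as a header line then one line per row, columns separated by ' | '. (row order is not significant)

After JOIN books (6 rows):
users.qty | users.code | books.score | books.qty | books.rank | books.id
4 | Y1 | 3 | 4 | 7 | 1
4 | Y1 | 30 | 4 | 2 | 60
4 | Y1 | 2 | 4 | 9 | 2
70 | Z1 | 20 | 70 | 9 | 4
10 | Y1 | 3 | 10 | 6 | 2
10 | Y1 | 8 | 10 | 80 | 7
After WHERE (3 rows):
users.qty | users.code | books.score | books.qty | books.rank | books.id
4 | Y1 | 3 | 4 | 7 | 1
4 | Y1 | 30 | 4 | 2 | 60
4 | Y1 | 2 | 4 | 9 | 2
After SELECT (3 rows):
users.qty
4
4
4

== RESULT ==
users.qty
4
4
4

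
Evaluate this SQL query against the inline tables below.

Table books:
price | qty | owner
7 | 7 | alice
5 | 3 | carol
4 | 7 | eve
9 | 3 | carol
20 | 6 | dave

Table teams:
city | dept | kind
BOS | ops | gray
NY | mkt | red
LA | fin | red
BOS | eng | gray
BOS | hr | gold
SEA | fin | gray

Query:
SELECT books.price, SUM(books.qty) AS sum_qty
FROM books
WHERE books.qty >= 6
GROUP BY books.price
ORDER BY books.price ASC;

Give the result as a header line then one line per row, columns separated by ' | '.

After WHERE (3 rows):
books.price | books.qty | books.owner
7 | 7 | alice
4 | 7 | eve
20 | 6 | dave
After GROUP BY (3 rows):
books.price | sum_qty
7 | 7
4 | 7
20 | 6
After ORDER BY (3 rows):
books.price | sum_qty
4 | 7
7 | 7
20 | 6

== RESULT ==
books.price | sum_qty
4 | 7
7 | 7
20 | 6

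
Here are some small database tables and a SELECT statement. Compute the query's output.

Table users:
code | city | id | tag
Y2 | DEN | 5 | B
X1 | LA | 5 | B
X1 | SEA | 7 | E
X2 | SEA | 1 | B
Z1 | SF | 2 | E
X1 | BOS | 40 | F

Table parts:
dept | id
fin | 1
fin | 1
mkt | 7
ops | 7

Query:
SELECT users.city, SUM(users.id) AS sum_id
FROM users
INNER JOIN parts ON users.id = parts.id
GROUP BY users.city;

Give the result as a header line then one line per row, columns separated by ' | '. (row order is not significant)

== RESULT ==
users.city | sum_id
SEA | 16

Derivation:
After JOIN parts (4 rows):
users.code | users.city | users.id | users.tag | parts.dept | parts.id
X1 | SEA | 7 | E | mkt | 7
X1 | SEA | 7 | E | ops | 7
X2 | SEA | 1 | B | fin | 1
X2 | SEA | 1 | B | fin | 1
After GROUP BY (1 rows):
users.city | sum_id
SEA | 16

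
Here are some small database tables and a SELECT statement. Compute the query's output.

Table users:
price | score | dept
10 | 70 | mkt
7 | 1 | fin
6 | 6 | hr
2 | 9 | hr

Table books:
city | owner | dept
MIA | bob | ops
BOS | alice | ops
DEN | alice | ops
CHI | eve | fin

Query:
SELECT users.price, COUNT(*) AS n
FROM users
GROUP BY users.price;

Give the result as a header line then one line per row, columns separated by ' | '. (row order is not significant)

After GROUP BY (4 rows):
users.price | n
10 | 1
7 | 1
6 | 1
2 | 1

== RESULT ==
users.price | n
10 | 1
7 | 1
6 | 1
2 | 1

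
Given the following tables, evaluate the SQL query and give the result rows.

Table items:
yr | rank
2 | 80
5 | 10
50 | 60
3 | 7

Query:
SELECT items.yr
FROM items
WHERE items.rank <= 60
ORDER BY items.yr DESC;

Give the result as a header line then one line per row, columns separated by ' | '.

== RESULT ==
items.yr
50
5
3

Derivation:
After WHERE (3 rows):
items.yr | items.rank
5 | 10
50 | 60
3 | 7
After SELECT (3 rows):
items.yr
5
50
3
After ORDER BY (3 rows):
items.yr
50
5
3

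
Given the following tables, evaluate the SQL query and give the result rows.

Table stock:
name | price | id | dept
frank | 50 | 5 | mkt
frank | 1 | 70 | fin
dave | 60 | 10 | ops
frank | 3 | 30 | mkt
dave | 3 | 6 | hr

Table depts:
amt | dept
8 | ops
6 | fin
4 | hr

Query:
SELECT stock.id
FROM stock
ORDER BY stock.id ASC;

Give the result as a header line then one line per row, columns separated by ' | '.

== RESULT ==
stock.id
5
6
10
30
70

Derivation:
After SELECT (5 rows):
stock.id
5
70
10
30
6
After ORDER BY (5 rows):
stock.id
5
6
10
30
70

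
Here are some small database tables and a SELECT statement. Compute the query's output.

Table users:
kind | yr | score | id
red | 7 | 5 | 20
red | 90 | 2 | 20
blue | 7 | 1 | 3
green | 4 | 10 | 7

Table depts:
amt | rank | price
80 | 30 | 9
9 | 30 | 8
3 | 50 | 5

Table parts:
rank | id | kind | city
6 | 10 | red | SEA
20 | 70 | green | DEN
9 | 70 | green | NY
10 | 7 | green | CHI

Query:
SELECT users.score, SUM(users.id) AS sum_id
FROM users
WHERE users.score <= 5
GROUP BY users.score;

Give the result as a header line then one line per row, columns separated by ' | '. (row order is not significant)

After WHERE (3 rows):
users.kind | users.yr | users.score | users.id
red | 7 | 5 | 20
red | 90 | 2 | 20
blue | 7 | 1 | 3
After GROUP BY (3 rows):
users.score | sum_id
5 | 20
2 | 20
1 | 3

== RESULT ==
users.score | sum_id
5 | 20
2 | 20
1 | 3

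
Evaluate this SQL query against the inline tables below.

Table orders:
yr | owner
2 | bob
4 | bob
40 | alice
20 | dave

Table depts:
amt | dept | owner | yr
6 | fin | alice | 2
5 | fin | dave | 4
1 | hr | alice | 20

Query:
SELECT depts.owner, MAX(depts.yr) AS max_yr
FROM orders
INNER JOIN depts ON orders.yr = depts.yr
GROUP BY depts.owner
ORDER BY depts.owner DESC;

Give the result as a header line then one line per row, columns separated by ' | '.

== RESULT ==
depts.owner | max_yr
dave | 4
alice | 20

Derivation:
After JOIN depts (3 rows):
orders.yr | orders.owner | depts.amt | depts.dept | depts.owner | depts.yr
2 | bob | 6 | fin | alice | 2
4 | bob | 5 | fin | dave | 4
20 | dave | 1 | hr | alice | 20
After GROUP BY (2 rows):
depts.owner | max_yr
alice | 20
dave | 4
After ORDER BY (2 rows):
depts.owner | max_yr
dave | 4
alice | 20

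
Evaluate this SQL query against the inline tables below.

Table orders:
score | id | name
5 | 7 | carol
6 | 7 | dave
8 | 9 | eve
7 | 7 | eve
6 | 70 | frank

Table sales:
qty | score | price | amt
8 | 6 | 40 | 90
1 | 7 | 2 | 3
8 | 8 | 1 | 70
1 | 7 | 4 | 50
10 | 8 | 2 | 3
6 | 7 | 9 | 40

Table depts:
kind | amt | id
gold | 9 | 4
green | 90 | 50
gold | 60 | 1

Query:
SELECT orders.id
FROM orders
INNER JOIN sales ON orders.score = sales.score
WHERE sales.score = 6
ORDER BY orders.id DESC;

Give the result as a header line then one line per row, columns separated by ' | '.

== RESULT ==
orders.id
70
7

Derivation:
After JOIN sales (7 rows):
orders.score | orders.id | orders.name | sales.qty | sales.score | sales.price | sales.amt
6 | 7 | dave | 8 | 6 | 40 | 90
8 | 9 | eve | 8 | 8 | 1 | 70
8 | 9 | eve | 10 | 8 | 2 | 3
7 | 7 | eve | 1 | 7 | 2 | 3
7 | 7 | eve | 1 | 7 | 4 | 50
7 | 7 | eve | 6 | 7 | 9 | 40
6 | 70 | frank | 8 | 6 | 40 | 90
After WHERE (2 rows):
orders.score | orders.id | orders.name | sales.qty | sales.score | sales.price | sales.amt
6 | 7 | dave | 8 | 6 | 40 | 90
6 | 70 | frank | 8 | 6 | 40 | 90
After SELECT (2 rows):
orders.id
7
70
After ORDER BY (2 rows):
orders.id
70
7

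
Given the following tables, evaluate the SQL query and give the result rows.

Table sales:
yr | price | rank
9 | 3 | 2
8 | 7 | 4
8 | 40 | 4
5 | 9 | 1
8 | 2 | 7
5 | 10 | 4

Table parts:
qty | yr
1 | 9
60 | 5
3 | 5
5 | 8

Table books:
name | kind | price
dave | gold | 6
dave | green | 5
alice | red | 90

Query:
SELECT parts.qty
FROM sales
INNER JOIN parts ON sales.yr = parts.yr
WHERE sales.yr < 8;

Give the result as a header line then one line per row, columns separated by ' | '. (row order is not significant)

== RESULT ==
parts.qty
60
3
60
3

Derivation:
After JOIN parts (8 rows):
sales.yr | sales.price | sales.rank | parts.qty | parts.yr
9 | 3 | 2 | 1 | 9
8 | 7 | 4 | 5 | 8
8 | 40 | 4 | 5 | 8
5 | 9 | 1 | 60 | 5
5 | 9 | 1 | 3 | 5
8 | 2 | 7 | 5 | 8
5 | 10 | 4 | 60 | 5
5 | 10 | 4 | 3 | 5
After WHERE (4 rows):
sales.yr | sales.price | sales.rank | parts.qty | parts.yr
5 | 9 | 1 | 60 | 5
5 | 9 | 1 | 3 | 5
5 | 10 | 4 | 60 | 5
5 | 10 | 4 | 3 | 5
After SELECT (4 rows):
parts.qty
60
3
60
3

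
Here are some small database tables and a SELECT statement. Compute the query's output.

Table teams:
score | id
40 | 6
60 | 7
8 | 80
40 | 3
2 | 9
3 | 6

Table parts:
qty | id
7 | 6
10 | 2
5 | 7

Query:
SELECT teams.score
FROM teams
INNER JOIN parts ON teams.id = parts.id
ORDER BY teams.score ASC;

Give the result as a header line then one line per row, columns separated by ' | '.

== RESULT ==
teams.score
3
40
60

Derivation:
After JOIN parts (3 rows):
teams.score | teams.id | parts.qty | parts.id
40 | 6 | 7 | 6
60 | 7 | 5 | 7
3 | 6 | 7 | 6
After SELECT (3 rows):
teams.score
40
60
3
After ORDER BY (3 rows):
teams.score
3
40
60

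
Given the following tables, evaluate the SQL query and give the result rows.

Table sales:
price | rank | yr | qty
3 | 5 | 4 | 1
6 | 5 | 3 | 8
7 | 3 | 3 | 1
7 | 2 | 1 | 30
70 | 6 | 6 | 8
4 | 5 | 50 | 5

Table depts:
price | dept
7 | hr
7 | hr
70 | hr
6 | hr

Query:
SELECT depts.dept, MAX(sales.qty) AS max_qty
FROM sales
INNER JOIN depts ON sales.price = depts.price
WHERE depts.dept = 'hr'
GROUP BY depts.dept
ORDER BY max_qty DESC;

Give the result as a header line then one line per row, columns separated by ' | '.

After JOIN depts (6 rows):
sales.price | sales.rank | sales.yr | sales.qty | depts.price | depts.dept
6 | 5 | 3 | 8 | 6 | hr
7 | 3 | 3 | 1 | 7 | hr
7 | 3 | 3 | 1 | 7 | hr
7 | 2 | 1 | 30 | 7 | hr
7 | 2 | 1 | 30 | 7 | hr
70 | 6 | 6 | 8 | 70 | hr
After WHERE (6 rows):
sales.price | sales.rank | sales.yr | sales.qty | depts.price | depts.dept
6 | 5 | 3 | 8 | 6 | hr
7 | 3 | 3 | 1 | 7 | hr
7 | 3 | 3 | 1 | 7 | hr
7 | 2 | 1 | 30 | 7 | hr
7 | 2 | 1 | 30 | 7 | hr
70 | 6 | 6 | 8 | 70 | hr
After GROUP BY (1 rows):
depts.dept | max_qty
hr | 30
After ORDER BY (1 rows):
depts.dept | max_qty
hr | 30

== RESULT ==
depts.dept | max_qty
hr | 30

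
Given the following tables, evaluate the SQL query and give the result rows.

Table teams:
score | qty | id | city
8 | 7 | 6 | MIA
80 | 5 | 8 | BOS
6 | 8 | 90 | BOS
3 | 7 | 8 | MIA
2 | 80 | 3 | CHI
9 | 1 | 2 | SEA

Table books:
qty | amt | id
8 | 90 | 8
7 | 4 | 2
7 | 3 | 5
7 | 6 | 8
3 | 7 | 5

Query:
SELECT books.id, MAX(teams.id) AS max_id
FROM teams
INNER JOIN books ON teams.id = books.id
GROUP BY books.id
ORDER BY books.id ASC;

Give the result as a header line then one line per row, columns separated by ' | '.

After JOIN books (5 rows):
teams.score | teams.qty | teams.id | teams.city | books.qty | books.amt | books.id
80 | 5 | 8 | BOS | 8 | 90 | 8
80 | 5 | 8 | BOS | 7 | 6 | 8
3 | 7 | 8 | MIA | 8 | 90 | 8
3 | 7 | 8 | MIA | 7 | 6 | 8
9 | 1 | 2 | SEA | 7 | 4 | 2
After GROUP BY (2 rows):
books.id | max_id
8 | 8
2 | 2
After ORDER BY (2 rows):
books.id | max_id
2 | 2
8 | 8

== RESULT ==
books.id | max_id
2 | 2
8 | 8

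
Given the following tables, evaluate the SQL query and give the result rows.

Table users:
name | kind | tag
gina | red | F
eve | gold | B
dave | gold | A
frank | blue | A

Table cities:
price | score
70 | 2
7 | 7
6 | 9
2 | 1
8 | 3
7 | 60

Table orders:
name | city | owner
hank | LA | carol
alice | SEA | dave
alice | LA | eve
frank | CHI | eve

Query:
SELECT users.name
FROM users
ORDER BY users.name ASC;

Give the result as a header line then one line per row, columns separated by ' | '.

== RESULT ==
users.name
dave
eve
frank
gina

Derivation:
After SELECT (4 rows):
users.name
gina
eve
dave
frank
After ORDER BY (4 rows):
users.name
dave
eve
frank
gina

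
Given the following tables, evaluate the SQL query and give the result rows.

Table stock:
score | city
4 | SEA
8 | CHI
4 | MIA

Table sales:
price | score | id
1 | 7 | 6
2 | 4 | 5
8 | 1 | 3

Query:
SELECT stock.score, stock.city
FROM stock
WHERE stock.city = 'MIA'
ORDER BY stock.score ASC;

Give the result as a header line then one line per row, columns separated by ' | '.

== RESULT ==
stock.score | stock.city
4 | MIA

Derivation:
After WHERE (1 rows):
stock.score | stock.city
4 | MIA
After SELECT (1 rows):
stock.score | stock.city
4 | MIA
After ORDER BY (1 rows):
stock.score | stock.city
4 | MIA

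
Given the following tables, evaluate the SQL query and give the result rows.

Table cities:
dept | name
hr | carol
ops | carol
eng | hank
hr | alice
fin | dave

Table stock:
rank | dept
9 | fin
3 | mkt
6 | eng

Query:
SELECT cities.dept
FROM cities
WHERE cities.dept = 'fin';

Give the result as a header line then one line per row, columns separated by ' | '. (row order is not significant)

After WHERE (1 rows):
cities.dept | cities.name
fin | dave
After SELECT (1 rows):
cities.dept
fin

== RESULT ==
cities.dept
fin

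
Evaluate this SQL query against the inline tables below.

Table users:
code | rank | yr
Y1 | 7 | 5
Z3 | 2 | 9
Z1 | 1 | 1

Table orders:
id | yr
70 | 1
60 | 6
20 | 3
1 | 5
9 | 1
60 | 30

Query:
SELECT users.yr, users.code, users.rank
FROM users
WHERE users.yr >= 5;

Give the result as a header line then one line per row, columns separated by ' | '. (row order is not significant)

== RESULT ==
users.yr | users.code | users.rank
5 | Y1 | 7
9 | Z3 | 2

Derivation:
After WHERE (2 rows):
users.code | users.rank | users.yr
Y1 | 7 | 5
Z3 | 2 | 9
After SELECT (2 rows):
users.yr | users.code | users.rank
5 | Y1 | 7
9 | Z3 | 2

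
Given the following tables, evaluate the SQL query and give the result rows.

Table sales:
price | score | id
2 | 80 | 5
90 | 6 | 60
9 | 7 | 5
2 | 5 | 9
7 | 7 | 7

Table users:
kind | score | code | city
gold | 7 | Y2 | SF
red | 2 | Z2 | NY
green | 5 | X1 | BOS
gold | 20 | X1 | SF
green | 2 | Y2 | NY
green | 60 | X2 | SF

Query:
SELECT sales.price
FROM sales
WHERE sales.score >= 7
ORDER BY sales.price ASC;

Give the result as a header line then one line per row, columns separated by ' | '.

After WHERE (3 rows):
sales.price | sales.score | sales.id
2 | 80 | 5
9 | 7 | 5
7 | 7 | 7
After SELECT (3 rows):
sales.price
2
9
7
After ORDER BY (3 rows):
sales.price
2
7
9

== RESULT ==
sales.price
2
7
9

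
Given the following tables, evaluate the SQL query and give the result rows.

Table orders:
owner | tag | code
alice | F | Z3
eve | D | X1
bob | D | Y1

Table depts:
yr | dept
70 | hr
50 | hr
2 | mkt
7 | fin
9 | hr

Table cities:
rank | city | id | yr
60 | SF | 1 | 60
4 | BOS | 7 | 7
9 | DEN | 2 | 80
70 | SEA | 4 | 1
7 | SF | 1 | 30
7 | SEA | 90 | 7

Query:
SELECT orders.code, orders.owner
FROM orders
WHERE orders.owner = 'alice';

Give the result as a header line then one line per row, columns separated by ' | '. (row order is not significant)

After WHERE (1 rows):
orders.owner | orders.tag | orders.code
alice | F | Z3
After SELECT (1 rows):
orders.code | orders.owner
Z3 | alice

== RESULT ==
orders.code | orders.owner
Z3 | alice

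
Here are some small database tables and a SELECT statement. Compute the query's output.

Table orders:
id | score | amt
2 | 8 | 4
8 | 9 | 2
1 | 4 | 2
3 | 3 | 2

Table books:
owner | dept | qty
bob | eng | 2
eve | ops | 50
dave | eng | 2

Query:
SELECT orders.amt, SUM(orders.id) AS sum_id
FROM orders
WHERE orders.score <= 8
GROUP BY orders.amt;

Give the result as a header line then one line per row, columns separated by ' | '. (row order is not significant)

== RESULT ==
orders.amt | sum_id
4 | 2
2 | 4

Derivation:
After WHERE (3 rows):
orders.id | orders.score | orders.amt
2 | 8 | 4
1 | 4 | 2
3 | 3 | 2
After GROUP BY (2 rows):
orders.amt | sum_id
4 | 2
2 | 4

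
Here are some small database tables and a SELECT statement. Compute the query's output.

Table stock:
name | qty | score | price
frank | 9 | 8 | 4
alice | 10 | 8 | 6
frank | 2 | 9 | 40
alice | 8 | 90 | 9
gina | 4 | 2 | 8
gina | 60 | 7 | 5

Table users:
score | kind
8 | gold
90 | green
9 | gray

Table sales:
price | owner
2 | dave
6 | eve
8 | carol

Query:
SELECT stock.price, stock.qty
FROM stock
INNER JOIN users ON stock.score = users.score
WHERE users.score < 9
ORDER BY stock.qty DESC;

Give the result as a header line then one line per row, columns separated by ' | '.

After JOIN users (4 rows):
stock.name | stock.qty | stock.score | stock.price | users.score | users.kind
frank | 9 | 8 | 4 | 8 | gold
alice | 10 | 8 | 6 | 8 | gold
frank | 2 | 9 | 40 | 9 | gray
alice | 8 | 90 | 9 | 90 | green
After WHERE (2 rows):
stock.name | stock.qty | stock.score | stock.price | users.score | users.kind
frank | 9 | 8 | 4 | 8 | gold
alice | 10 | 8 | 6 | 8 | gold
After SELECT (2 rows):
stock.price | stock.qty
4 | 9
6 | 10
After ORDER BY (2 rows):
stock.price | stock.qty
6 | 10
4 | 9

== RESULT ==
stock.price | stock.qty
6 | 10
4 | 9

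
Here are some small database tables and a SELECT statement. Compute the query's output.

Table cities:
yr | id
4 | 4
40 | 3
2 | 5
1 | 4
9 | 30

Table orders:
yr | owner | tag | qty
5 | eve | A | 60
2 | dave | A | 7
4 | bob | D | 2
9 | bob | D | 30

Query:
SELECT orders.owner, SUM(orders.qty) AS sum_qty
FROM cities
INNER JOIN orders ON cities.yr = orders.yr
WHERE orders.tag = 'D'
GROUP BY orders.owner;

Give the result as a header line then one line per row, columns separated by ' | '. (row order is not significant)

== RESULT ==
orders.owner | sum_qty
bob | 32

Derivation:
After JOIN orders (3 rows):
cities.yr | cities.id | orders.yr | orders.owner | orders.tag | orders.qty
4 | 4 | 4 | bob | D | 2
2 | 5 | 2 | dave | A | 7
9 | 30 | 9 | bob | D | 30
After WHERE (2 rows):
cities.yr | cities.id | orders.yr | orders.owner | orders.tag | orders.qty
4 | 4 | 4 | bob | D | 2
9 | 30 | 9 | bob | D | 30
After GROUP BY (1 rows):
orders.owner | sum_qty
bob | 32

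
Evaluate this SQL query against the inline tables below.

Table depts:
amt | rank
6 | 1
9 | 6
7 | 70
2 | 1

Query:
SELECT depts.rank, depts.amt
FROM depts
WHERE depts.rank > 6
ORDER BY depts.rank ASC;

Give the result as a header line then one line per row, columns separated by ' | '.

After WHERE (1 rows):
depts.amt | depts.rank
7 | 70
After SELECT (1 rows):
depts.rank | depts.amt
70 | 7
After ORDER BY (1 rows):
depts.rank | depts.amt
70 | 7

== RESULT ==
depts.rank | depts.amt
70 | 7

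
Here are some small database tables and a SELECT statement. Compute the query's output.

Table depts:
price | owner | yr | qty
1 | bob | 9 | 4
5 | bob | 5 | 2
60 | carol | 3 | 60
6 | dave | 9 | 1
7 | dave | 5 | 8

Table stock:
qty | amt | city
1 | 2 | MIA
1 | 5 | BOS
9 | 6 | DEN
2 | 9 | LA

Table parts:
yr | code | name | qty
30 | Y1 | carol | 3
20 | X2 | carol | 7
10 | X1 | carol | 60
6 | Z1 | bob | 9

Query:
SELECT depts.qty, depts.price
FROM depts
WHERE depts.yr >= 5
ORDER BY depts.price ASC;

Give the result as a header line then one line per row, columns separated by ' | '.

== RESULT ==
depts.qty | depts.price
4 | 1
2 | 5
1 | 6
8 | 7

Derivation:
After WHERE (4 rows):
depts.price | depts.owner | depts.yr | depts.qty
1 | bob | 9 | 4
5 | bob | 5 | 2
6 | dave | 9 | 1
7 | dave | 5 | 8
After SELECT (4 rows):
depts.qty | depts.price
4 | 1
2 | 5
1 | 6
8 | 7
After ORDER BY (4 rows):
depts.qty | depts.price
4 | 1
2 | 5
1 | 6
8 | 7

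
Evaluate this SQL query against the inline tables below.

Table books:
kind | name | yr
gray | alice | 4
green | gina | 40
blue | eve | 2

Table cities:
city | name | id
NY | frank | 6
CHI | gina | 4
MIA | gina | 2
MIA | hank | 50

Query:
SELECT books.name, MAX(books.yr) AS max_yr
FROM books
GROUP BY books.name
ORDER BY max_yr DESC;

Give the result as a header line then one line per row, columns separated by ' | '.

After GROUP BY (3 rows):
books.name | max_yr
alice | 4
gina | 40
eve | 2
After ORDER BY (3 rows):
books.name | max_yr
gina | 40
alice | 4
eve | 2

== RESULT ==
books.name | max_yr
gina | 40
alice | 4
eve | 2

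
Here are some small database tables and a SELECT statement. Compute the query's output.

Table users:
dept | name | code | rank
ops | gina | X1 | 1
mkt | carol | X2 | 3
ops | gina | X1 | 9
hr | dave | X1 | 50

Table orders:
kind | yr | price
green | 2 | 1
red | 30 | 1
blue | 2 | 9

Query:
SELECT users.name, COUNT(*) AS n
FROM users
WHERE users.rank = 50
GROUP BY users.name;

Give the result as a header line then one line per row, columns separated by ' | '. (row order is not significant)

After WHERE (1 rows):
users.dept | users.name | users.code | users.rank
hr | dave | X1 | 50
After GROUP BY (1 rows):
users.name | n
dave | 1

== RESULT ==
users.name | n
dave | 1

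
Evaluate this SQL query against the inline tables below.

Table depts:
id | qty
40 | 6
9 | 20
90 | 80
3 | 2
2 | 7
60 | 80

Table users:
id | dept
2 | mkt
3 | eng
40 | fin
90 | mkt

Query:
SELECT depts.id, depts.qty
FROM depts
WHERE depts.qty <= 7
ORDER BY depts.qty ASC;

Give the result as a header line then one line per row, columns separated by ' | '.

After WHERE (3 rows):
depts.id | depts.qty
40 | 6
3 | 2
2 | 7
After SELECT (3 rows):
depts.id | depts.qty
40 | 6
3 | 2
2 | 7
After ORDER BY (3 rows):
depts.id | depts.qty
3 | 2
40 | 6
2 | 7

== RESULT ==
depts.id | depts.qty
3 | 2
40 | 6
2 | 7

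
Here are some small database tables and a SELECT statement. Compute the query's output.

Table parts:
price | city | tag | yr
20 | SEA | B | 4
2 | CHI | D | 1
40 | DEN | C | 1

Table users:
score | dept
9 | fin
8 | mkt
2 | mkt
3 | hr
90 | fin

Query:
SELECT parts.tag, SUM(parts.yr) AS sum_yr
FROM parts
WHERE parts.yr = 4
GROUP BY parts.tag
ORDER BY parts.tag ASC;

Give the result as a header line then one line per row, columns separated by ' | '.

== RESULT ==
parts.tag | sum_yr
B | 4

Derivation:
After WHERE (1 rows):
parts.price | parts.city | parts.tag | parts.yr
20 | SEA | B | 4
After GROUP BY (1 rows):
parts.tag | sum_yr
B | 4
After ORDER BY (1 rows):
parts.tag | sum_yr
B | 4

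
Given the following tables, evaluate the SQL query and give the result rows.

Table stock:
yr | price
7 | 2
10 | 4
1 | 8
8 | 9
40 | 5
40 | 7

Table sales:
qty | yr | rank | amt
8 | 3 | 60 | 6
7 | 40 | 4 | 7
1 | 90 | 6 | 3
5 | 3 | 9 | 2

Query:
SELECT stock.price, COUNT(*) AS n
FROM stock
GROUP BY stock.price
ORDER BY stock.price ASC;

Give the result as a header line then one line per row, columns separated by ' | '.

After GROUP BY (6 rows):
stock.price | n
2 | 1
4 | 1
8 | 1
9 | 1
5 | 1
7 | 1
After ORDER BY (6 rows):
stock.price | n
2 | 1
4 | 1
5 | 1
7 | 1
8 | 1
9 | 1

== RESULT ==
stock.price | n
2 | 1
4 | 1
5 | 1
7 | 1
8 | 1
9 | 1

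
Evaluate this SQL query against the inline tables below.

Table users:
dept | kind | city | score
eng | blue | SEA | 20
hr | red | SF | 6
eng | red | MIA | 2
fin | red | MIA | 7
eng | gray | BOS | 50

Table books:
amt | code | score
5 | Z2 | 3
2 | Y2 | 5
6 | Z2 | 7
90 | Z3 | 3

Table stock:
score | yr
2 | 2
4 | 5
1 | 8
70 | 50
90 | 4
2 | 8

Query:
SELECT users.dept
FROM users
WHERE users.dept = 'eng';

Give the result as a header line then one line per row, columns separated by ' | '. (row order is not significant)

After WHERE (3 rows):
users.dept | users.kind | users.city | users.score
eng | blue | SEA | 20
eng | red | MIA | 2
eng | gray | BOS | 50
After SELECT (3 rows):
users.dept
eng
eng
eng

== RESULT ==
users.dept
eng
eng
eng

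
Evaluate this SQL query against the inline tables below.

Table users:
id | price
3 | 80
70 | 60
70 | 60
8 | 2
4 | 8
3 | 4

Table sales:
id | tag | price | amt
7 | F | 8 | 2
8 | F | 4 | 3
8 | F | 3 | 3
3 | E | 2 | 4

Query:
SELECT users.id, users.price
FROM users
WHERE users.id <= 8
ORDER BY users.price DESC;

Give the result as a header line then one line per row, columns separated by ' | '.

After WHERE (4 rows):
users.id | users.price
3 | 80
8 | 2
4 | 8
3 | 4
After SELECT (4 rows):
users.id | users.price
3 | 80
8 | 2
4 | 8
3 | 4
After ORDER BY (4 rows):
users.id | users.price
3 | 80
4 | 8
3 | 4
8 | 2

== RESULT ==
users.id | users.price
3 | 80
4 | 8
3 | 4
8 | 2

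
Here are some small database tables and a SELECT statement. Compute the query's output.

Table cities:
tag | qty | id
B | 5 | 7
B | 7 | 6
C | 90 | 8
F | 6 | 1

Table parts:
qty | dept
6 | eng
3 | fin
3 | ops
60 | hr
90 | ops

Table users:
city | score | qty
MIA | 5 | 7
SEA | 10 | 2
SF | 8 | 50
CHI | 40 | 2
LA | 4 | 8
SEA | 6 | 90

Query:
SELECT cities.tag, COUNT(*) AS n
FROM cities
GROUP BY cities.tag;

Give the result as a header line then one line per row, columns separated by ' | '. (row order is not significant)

== RESULT ==
cities.tag | n
B | 2
C | 1
F | 1

Derivation:
After GROUP BY (3 rows):
cities.tag | n
B | 2
C | 1
F | 1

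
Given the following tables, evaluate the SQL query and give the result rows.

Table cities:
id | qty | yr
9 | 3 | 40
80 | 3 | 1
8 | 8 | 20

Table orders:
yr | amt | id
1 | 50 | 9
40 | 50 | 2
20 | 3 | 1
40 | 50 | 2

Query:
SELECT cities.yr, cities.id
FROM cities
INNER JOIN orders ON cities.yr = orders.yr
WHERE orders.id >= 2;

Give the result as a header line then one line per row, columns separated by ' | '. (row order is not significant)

== RESULT ==
cities.yr | cities.id
40 | 9
40 | 9
1 | 80

Derivation:
After JOIN orders (4 rows):
cities.id | cities.qty | cities.yr | orders.yr | orders.amt | orders.id
9 | 3 | 40 | 40 | 50 | 2
9 | 3 | 40 | 40 | 50 | 2
80 | 3 | 1 | 1 | 50 | 9
8 | 8 | 20 | 20 | 3 | 1
After WHERE (3 rows):
cities.id | cities.qty | cities.yr | orders.yr | orders.amt | orders.id
9 | 3 | 40 | 40 | 50 | 2
9 | 3 | 40 | 40 | 50 | 2
80 | 3 | 1 | 1 | 50 | 9
After SELECT (3 rows):
cities.yr | cities.id
40 | 9
40 | 9
1 | 80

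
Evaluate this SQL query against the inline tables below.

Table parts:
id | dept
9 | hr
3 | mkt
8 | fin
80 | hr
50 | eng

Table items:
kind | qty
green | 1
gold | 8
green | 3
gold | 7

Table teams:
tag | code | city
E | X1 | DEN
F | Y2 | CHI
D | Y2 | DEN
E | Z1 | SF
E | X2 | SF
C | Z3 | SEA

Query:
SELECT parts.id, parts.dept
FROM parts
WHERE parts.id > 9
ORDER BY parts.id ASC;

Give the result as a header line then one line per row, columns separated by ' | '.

== RESULT ==
parts.id | parts.dept
50 | eng
80 | hr

Derivation:
After WHERE (2 rows):
parts.id | parts.dept
80 | hr
50 | eng
After SELECT (2 rows):
parts.id | parts.dept
80 | hr
50 | eng
After ORDER BY (2 rows):
parts.id | parts.dept
50 | eng
80 | hr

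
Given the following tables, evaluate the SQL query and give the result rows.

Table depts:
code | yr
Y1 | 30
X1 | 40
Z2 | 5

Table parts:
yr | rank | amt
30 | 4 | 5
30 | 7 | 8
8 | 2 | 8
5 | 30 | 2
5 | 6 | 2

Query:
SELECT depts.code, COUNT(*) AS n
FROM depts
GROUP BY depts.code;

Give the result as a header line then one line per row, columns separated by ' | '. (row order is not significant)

== RESULT ==
depts.code | n
Y1 | 1
X1 | 1
Z2 | 1

Derivation:
After GROUP BY (3 rows):
depts.code | n
Y1 | 1
X1 | 1
Z2 | 1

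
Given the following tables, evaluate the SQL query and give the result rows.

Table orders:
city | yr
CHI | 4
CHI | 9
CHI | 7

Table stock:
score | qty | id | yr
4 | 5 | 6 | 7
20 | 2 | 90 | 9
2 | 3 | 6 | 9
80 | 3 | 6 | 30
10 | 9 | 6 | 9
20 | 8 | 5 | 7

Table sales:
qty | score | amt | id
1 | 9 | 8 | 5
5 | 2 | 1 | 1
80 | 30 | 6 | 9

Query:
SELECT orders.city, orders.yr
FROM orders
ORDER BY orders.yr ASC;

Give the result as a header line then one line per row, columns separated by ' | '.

== RESULT ==
orders.city | orders.yr
CHI | 4
CHI | 7
CHI | 9

Derivation:
After SELECT (3 rows):
orders.city | orders.yr
CHI | 4
CHI | 9
CHI | 7
After ORDER BY (3 rows):
orders.city | orders.yr
CHI | 4
CHI | 7
CHI | 9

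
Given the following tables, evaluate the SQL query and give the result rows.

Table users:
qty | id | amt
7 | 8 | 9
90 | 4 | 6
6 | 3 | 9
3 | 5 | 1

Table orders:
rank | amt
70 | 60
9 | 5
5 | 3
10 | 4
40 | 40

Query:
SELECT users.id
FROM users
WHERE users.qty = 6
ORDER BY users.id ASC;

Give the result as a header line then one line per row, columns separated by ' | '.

== RESULT ==
users.id
3

Derivation:
After WHERE (1 rows):
users.qty | users.id | users.amt
6 | 3 | 9
After SELECT (1 rows):
users.id
3
After ORDER BY (1 rows):
users.id
3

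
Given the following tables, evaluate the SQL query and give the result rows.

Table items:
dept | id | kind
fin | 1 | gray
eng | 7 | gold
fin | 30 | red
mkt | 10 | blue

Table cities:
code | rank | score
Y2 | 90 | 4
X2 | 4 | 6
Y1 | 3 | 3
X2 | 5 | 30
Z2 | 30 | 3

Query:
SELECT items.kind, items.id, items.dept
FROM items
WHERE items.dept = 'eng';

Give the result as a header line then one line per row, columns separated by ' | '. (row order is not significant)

After WHERE (1 rows):
items.dept | items.id | items.kind
eng | 7 | gold
After SELECT (1 rows):
items.kind | items.id | items.dept
gold | 7 | eng

== RESULT ==
items.kind | items.id | items.dept
gold | 7 | eng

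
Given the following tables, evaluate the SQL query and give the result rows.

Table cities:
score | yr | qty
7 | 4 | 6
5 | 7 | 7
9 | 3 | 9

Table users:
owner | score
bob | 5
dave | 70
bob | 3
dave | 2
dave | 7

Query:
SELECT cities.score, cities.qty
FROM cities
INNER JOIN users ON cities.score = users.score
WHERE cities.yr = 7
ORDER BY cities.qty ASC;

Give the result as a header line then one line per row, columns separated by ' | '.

After JOIN users (2 rows):
cities.score | cities.yr | cities.qty | users.owner | users.score
7 | 4 | 6 | dave | 7
5 | 7 | 7 | bob | 5
After WHERE (1 rows):
cities.score | cities.yr | cities.qty | users.owner | users.score
5 | 7 | 7 | bob | 5
After SELECT (1 rows):
cities.score | cities.qty
5 | 7
After ORDER BY (1 rows):
cities.score | cities.qty
5 | 7

== RESULT ==
cities.score | cities.qty
5 | 7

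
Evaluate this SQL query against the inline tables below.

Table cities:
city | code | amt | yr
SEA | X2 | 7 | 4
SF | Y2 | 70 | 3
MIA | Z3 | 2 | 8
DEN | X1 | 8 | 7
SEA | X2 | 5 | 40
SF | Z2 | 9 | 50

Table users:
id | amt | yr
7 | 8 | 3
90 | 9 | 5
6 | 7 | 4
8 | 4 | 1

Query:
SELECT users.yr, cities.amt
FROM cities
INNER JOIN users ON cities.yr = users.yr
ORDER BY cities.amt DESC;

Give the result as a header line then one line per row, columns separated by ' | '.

After JOIN users (2 rows):
cities.city | cities.code | cities.amt | cities.yr | users.id | users.amt | users.yr
SEA | X2 | 7 | 4 | 6 | 7 | 4
SF | Y2 | 70 | 3 | 7 | 8 | 3
After SELECT (2 rows):
users.yr | cities.amt
4 | 7
3 | 70
After ORDER BY (2 rows):
users.yr | cities.amt
3 | 70
4 | 7

== RESULT ==
users.yr | cities.amt
3 | 70
4 | 7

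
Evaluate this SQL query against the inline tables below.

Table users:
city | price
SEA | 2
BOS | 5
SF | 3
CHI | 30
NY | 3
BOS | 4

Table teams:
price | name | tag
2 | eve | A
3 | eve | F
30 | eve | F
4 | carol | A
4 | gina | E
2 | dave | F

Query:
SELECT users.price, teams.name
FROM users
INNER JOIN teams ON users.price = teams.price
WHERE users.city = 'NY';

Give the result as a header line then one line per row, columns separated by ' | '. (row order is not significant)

After JOIN teams (7 rows):
users.city | users.price | teams.price | teams.name | teams.tag
SEA | 2 | 2 | eve | A
SEA | 2 | 2 | dave | F
SF | 3 | 3 | eve | F
CHI | 30 | 30 | eve | F
NY | 3 | 3 | eve | F
BOS | 4 | 4 | carol | A
BOS | 4 | 4 | gina | E
After WHERE (1 rows):
users.city | users.price | teams.price | teams.name | teams.tag
NY | 3 | 3 | eve | F
After SELECT (1 rows):
users.price | teams.name
3 | eve

== RESULT ==
users.price | teams.name
3 | eve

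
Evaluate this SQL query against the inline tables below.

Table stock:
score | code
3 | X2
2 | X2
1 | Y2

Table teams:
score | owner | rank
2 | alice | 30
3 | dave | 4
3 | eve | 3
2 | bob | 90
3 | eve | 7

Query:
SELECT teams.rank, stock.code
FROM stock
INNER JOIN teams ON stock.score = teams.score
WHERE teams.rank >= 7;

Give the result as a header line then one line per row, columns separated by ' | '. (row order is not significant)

== RESULT ==
teams.rank | stock.code
7 | X2
30 | X2
90 | X2

Derivation:
After JOIN teams (5 rows):
stock.score | stock.code | teams.score | teams.owner | teams.rank
3 | X2 | 3 | dave | 4
3 | X2 | 3 | eve | 3
3 | X2 | 3 | eve | 7
2 | X2 | 2 | alice | 30
2 | X2 | 2 | bob | 90
After WHERE (3 rows):
stock.score | stock.code | teams.score | teams.owner | teams.rank
3 | X2 | 3 | eve | 7
2 | X2 | 2 | alice | 30
2 | X2 | 2 | bob | 90
After SELECT (3 rows):
teams.rank | stock.code
7 | X2
30 | X2
90 | X2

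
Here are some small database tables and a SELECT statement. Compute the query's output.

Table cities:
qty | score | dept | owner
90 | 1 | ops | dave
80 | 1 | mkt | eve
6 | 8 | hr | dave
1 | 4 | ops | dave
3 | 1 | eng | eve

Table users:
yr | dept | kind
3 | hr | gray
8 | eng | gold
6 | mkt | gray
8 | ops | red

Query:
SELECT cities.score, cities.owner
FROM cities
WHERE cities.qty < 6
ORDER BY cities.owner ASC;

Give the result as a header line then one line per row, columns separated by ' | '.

After WHERE (2 rows):
cities.qty | cities.score | cities.dept | cities.owner
1 | 4 | ops | dave
3 | 1 | eng | eve
After SELECT (2 rows):
cities.score | cities.owner
4 | dave
1 | eve
After ORDER BY (2 rows):
cities.score | cities.owner
4 | dave
1 | eve

== RESULT ==
cities.score | cities.owner
4 | dave
1 | eve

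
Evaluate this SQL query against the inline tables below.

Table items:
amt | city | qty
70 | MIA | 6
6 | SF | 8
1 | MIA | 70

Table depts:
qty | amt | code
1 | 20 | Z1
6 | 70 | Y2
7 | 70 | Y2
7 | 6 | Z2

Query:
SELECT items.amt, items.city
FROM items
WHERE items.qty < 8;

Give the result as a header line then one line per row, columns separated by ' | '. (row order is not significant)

== RESULT ==
items.amt | items.city
70 | MIA

Derivation:
After WHERE (1 rows):
items.amt | items.city | items.qty
70 | MIA | 6
After SELECT (1 rows):
items.amt | items.city
70 | MIA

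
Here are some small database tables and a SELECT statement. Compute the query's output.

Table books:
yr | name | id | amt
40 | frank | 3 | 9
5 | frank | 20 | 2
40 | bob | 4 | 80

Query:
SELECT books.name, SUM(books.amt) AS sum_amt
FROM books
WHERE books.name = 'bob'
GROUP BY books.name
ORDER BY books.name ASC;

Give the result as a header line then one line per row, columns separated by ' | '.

== RESULT ==
books.name | sum_amt
bob | 80

Derivation:
After WHERE (1 rows):
books.yr | books.name | books.id | books.amt
40 | bob | 4 | 80
After GROUP BY (1 rows):
books.name | sum_amt
bob | 80
After ORDER BY (1 rows):
books.name | sum_amt
bob | 80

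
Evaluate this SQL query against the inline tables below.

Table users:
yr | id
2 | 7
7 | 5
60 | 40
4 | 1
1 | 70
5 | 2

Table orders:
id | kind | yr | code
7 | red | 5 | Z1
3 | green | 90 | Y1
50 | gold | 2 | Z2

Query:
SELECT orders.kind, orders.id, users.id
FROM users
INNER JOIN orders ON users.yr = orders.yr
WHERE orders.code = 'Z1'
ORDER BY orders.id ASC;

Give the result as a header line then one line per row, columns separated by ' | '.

After JOIN orders (2 rows):
users.yr | users.id | orders.id | orders.kind | orders.yr | orders.code
2 | 7 | 50 | gold | 2 | Z2
5 | 2 | 7 | red | 5 | Z1
After WHERE (1 rows):
users.yr | users.id | orders.id | orders.kind | orders.yr | orders.code
5 | 2 | 7 | red | 5 | Z1
After SELECT (1 rows):
orders.kind | orders.id | users.id
red | 7 | 2
After ORDER BY (1 rows):
orders.kind | orders.id | users.id
red | 7 | 2

== RESULT ==
orders.kind | orders.id | users.id
red | 7 | 2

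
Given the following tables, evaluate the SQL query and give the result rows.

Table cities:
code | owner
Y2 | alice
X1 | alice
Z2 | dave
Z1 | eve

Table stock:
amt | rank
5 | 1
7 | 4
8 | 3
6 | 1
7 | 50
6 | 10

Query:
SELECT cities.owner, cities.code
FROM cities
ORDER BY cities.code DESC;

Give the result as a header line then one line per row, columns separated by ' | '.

== RESULT ==
cities.owner | cities.code
dave | Z2
eve | Z1
alice | Y2
alice | X1

Derivation:
After SELECT (4 rows):
cities.owner | cities.code
alice | Y2
alice | X1
dave | Z2
eve | Z1
After ORDER BY (4 rows):
cities.owner | cities.code
dave | Z2
eve | Z1
alice | Y2
alice | X1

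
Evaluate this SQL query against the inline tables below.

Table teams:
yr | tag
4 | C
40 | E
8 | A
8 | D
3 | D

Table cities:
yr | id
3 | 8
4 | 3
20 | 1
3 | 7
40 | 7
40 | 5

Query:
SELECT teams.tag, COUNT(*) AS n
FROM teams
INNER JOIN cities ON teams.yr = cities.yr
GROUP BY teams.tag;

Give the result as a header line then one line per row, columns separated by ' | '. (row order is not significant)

== RESULT ==
teams.tag | n
C | 1
E | 2
D | 2

Derivation:
After JOIN cities (5 rows):
teams.yr | teams.tag | cities.yr | cities.id
4 | C | 4 | 3
40 | E | 40 | 7
40 | E | 40 | 5
3 | D | 3 | 8
3 | D | 3 | 7
After GROUP BY (3 rows):
teams.tag | n
C | 1
E | 2
D | 2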